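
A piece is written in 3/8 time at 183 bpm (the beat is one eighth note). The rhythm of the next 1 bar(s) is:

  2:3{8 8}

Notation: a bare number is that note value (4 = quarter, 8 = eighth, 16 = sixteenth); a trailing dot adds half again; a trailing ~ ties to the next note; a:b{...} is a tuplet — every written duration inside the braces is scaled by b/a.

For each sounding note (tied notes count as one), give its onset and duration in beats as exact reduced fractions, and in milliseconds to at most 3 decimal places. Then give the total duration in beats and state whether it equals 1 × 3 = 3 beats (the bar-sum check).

1) 0.0ms=0b +491.803ms=3/2b
2) 491.803ms=3/2b +491.803ms=3/2b
Σ=3b of 3 (183bpm 3/8) — PASS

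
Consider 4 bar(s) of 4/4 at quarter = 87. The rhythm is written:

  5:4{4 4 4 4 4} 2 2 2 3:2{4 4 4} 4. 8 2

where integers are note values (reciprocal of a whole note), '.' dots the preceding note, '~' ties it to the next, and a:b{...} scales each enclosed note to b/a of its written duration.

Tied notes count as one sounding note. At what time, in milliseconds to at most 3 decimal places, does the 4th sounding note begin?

1. 0.0ms @ 0 + 551.724ms (4/5)
2. 551.724ms @ 4/5 + 551.724ms (4/5)
3. 1103.448ms @ 8/5 + 551.724ms (4/5)
4. 1655.172ms @ 12/5 + 551.724ms (4/5)
5. 2206.897ms @ 16/5 + 551.724ms (4/5)
6. 2758.621ms @ 4 + 1379.31ms (2)
7. 4137.931ms @ 6 + 1379.31ms (2)
8. 5517.241ms @ 8 + 1379.31ms (2)
9. 6896.552ms @ 10 + 459.77ms (2/3)
10. 7356.322ms @ 32/3 + 459.77ms (2/3)
11. 7816.092ms @ 34/3 + 459.77ms (2/3)
12. 8275.862ms @ 12 + 1034.483ms (3/2)
13. 9310.345ms @ 27/2 + 344.828ms (1/2)
14. 9655.172ms @ 14 + 1379.31ms (2)

note 4 onset = 12/5b = 1655.172ms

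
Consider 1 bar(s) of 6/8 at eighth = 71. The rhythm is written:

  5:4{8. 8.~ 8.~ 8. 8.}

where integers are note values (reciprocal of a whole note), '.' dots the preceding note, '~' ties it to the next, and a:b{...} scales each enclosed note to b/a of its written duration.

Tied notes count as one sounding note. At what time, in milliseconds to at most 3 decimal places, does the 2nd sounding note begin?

note 2 onset = 6/5b = 1014.085ms

1. 0.0ms @ 0 + 1014.085ms (6/5)
2. 1014.085ms @ 6/5 + 3042.254ms (18/5)
3. 4056.338ms @ 24/5 + 1014.085ms (6/5)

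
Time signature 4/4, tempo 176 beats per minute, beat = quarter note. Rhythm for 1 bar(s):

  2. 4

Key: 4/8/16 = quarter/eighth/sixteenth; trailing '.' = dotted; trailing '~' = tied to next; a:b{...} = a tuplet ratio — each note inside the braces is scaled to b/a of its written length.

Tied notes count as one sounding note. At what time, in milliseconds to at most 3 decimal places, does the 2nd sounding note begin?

1. 0.0ms @ 0 + 1022.727ms (3)
2. 1022.727ms @ 3 + 340.909ms (1)

note 2 onset = 3b = 1022.727ms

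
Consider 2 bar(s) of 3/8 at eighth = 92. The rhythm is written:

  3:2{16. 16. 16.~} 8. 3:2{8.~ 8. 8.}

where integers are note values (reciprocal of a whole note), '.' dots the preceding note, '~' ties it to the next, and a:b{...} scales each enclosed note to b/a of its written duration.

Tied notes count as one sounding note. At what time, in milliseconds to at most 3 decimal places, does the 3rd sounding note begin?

note 3 onset = 1b = 652.174ms

1. 0.0ms @ 0 + 326.087ms (1/2)
2. 326.087ms @ 1/2 + 326.087ms (1/2)
3. 652.174ms @ 1 + 1304.348ms (2)
4. 1956.522ms @ 3 + 1304.348ms (2)
5. 3260.87ms @ 5 + 652.174ms (1)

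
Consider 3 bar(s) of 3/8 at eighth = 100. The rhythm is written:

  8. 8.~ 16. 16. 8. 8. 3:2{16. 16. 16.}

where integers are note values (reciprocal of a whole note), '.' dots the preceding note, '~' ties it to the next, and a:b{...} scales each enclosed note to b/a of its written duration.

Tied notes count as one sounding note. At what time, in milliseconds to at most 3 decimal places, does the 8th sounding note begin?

1. 0.0ms @ 0 + 900.0ms (3/2)
2. 900.0ms @ 3/2 + 1350.0ms (9/4)
3. 2250.0ms @ 15/4 + 450.0ms (3/4)
4. 2700.0ms @ 9/2 + 900.0ms (3/2)
5. 3600.0ms @ 6 + 900.0ms (3/2)
6. 4500.0ms @ 15/2 + 300.0ms (1/2)
7. 4800.0ms @ 8 + 300.0ms (1/2)
8. 5100.0ms @ 17/2 + 300.0ms (1/2)

note 8 onset = 17/2b = 5100.0ms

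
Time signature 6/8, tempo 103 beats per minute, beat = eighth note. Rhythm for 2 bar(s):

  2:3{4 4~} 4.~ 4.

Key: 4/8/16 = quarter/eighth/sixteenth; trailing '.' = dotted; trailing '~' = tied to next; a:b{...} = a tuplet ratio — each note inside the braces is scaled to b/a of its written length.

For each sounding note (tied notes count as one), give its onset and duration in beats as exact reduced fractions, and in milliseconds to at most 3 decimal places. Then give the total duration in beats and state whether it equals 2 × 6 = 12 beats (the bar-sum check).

1) 0.0ms=0b +1747.573ms=3b
2) 1747.573ms=3b +5242.718ms=9b
Σ=12b of 12 (103bpm 6/8) — PASS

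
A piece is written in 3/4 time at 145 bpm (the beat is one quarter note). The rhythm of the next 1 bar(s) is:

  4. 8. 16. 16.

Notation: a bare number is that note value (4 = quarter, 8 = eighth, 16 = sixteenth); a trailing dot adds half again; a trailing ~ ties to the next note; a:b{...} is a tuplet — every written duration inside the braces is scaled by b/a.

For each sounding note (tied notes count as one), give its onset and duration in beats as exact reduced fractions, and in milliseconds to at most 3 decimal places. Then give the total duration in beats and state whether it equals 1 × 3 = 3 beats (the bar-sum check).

1) 0.0ms=0b +620.69ms=3/2b
2) 620.69ms=3/2b +310.345ms=3/4b
3) 931.034ms=9/4b +155.172ms=3/8b
4) 1086.207ms=21/8b +155.172ms=3/8b
Σ=3b of 3 (145bpm 3/4) — PASS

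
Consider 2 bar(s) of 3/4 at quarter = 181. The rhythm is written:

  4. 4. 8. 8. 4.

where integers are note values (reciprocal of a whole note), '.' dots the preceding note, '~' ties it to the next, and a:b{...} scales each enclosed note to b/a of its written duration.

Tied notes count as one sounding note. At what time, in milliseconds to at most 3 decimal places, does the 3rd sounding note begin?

note 3 onset = 3b = 994.475ms

1. 0.0ms @ 0 + 497.238ms (3/2)
2. 497.238ms @ 3/2 + 497.238ms (3/2)
3. 994.475ms @ 3 + 248.619ms (3/4)
4. 1243.094ms @ 15/4 + 248.619ms (3/4)
5. 1491.713ms @ 9/2 + 497.238ms (3/2)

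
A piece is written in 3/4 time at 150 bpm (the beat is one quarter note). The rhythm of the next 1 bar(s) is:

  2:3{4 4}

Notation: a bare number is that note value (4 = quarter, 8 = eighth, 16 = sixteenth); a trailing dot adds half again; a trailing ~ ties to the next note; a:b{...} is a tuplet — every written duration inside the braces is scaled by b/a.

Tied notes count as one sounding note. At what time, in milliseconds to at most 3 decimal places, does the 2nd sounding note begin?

note 2 onset = 3/2b = 600.0ms

1. 0.0ms @ 0 + 600.0ms (3/2)
2. 600.0ms @ 3/2 + 600.0ms (3/2)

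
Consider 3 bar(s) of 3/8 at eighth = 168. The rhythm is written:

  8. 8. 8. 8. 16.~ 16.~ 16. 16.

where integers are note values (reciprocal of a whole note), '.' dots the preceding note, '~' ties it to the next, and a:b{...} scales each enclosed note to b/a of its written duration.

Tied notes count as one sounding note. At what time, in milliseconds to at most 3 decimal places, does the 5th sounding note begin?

1. 0.0ms @ 0 + 535.714ms (3/2)
2. 535.714ms @ 3/2 + 535.714ms (3/2)
3. 1071.429ms @ 3 + 535.714ms (3/2)
4. 1607.143ms @ 9/2 + 535.714ms (3/2)
5. 2142.857ms @ 6 + 803.571ms (9/4)
6. 2946.429ms @ 33/4 + 267.857ms (3/4)

note 5 onset = 6b = 2142.857ms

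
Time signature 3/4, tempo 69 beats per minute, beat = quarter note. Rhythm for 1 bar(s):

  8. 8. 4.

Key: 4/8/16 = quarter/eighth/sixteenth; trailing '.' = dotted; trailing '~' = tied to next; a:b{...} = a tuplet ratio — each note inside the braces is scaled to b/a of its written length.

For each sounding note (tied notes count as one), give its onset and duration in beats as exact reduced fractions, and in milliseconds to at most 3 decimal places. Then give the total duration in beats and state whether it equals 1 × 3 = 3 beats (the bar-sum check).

1) 0.0ms=0b +652.174ms=3/4b
2) 652.174ms=3/4b +652.174ms=3/4b
3) 1304.348ms=3/2b +1304.348ms=3/2b
Σ=3b of 3 (69bpm 3/4) — PASS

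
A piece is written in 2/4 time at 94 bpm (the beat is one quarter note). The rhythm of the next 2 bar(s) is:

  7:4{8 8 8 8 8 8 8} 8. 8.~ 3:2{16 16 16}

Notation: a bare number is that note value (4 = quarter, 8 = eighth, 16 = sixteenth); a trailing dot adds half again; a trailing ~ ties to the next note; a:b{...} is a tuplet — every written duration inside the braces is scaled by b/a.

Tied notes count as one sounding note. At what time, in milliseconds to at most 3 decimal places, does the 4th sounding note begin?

note 4 onset = 6/7b = 547.112ms

1. 0.0ms @ 0 + 182.371ms (2/7)
2. 182.371ms @ 2/7 + 182.371ms (2/7)
3. 364.742ms @ 4/7 + 182.371ms (2/7)
4. 547.112ms @ 6/7 + 182.371ms (2/7)
5. 729.483ms @ 8/7 + 182.371ms (2/7)
6. 911.854ms @ 10/7 + 182.371ms (2/7)
7. 1094.225ms @ 12/7 + 182.371ms (2/7)
8. 1276.596ms @ 2 + 478.723ms (3/4)
9. 1755.319ms @ 11/4 + 585.106ms (11/12)
10. 2340.426ms @ 11/3 + 106.383ms (1/6)
11. 2446.809ms @ 23/6 + 106.383ms (1/6)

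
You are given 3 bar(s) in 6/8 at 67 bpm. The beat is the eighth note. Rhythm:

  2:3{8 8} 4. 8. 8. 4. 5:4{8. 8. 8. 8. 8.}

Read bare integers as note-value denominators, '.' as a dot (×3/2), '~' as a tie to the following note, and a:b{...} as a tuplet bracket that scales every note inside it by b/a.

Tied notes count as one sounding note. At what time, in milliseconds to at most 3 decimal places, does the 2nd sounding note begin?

note 2 onset = 3/2b = 1343.284ms

1. 0.0ms @ 0 + 1343.284ms (3/2)
2. 1343.284ms @ 3/2 + 1343.284ms (3/2)
3. 2686.567ms @ 3 + 2686.567ms (3)
4. 5373.134ms @ 6 + 1343.284ms (3/2)
5. 6716.418ms @ 15/2 + 1343.284ms (3/2)
6. 8059.701ms @ 9 + 2686.567ms (3)
7. 10746.269ms @ 12 + 1074.627ms (6/5)
8. 11820.896ms @ 66/5 + 1074.627ms (6/5)
9. 12895.522ms @ 72/5 + 1074.627ms (6/5)
10. 13970.149ms @ 78/5 + 1074.627ms (6/5)
11. 15044.776ms @ 84/5 + 1074.627ms (6/5)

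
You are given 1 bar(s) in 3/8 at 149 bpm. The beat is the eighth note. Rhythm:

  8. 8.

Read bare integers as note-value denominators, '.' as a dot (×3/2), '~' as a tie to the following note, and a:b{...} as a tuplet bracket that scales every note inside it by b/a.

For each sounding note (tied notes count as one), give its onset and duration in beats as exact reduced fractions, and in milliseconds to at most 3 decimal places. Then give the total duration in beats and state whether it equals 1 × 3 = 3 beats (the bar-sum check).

1) 0.0ms=0b +604.027ms=3/2b
2) 604.027ms=3/2b +604.027ms=3/2b
Σ=3b of 3 (149bpm 3/8) — PASS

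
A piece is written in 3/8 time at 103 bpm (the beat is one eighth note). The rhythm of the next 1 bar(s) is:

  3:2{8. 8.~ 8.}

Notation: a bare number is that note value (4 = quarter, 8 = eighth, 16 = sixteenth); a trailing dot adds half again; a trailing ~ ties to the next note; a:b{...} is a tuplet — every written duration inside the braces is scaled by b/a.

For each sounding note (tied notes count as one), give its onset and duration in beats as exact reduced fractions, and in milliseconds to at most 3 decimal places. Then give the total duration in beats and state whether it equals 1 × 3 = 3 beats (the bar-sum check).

1) 0.0ms=0b +582.524ms=1b
2) 582.524ms=1b +1165.049ms=2b
Σ=3b of 3 (103bpm 3/8) — PASS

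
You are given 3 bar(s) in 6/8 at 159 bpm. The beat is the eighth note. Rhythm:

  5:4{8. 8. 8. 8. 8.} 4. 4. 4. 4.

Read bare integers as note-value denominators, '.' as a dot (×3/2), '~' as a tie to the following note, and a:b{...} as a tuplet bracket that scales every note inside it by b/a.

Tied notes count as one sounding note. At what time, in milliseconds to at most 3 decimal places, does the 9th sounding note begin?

note 9 onset = 15b = 5660.377ms

1. 0.0ms @ 0 + 452.83ms (6/5)
2. 452.83ms @ 6/5 + 452.83ms (6/5)
3. 905.66ms @ 12/5 + 452.83ms (6/5)
4. 1358.491ms @ 18/5 + 452.83ms (6/5)
5. 1811.321ms @ 24/5 + 452.83ms (6/5)
6. 2264.151ms @ 6 + 1132.075ms (3)
7. 3396.226ms @ 9 + 1132.075ms (3)
8. 4528.302ms @ 12 + 1132.075ms (3)
9. 5660.377ms @ 15 + 1132.075ms (3)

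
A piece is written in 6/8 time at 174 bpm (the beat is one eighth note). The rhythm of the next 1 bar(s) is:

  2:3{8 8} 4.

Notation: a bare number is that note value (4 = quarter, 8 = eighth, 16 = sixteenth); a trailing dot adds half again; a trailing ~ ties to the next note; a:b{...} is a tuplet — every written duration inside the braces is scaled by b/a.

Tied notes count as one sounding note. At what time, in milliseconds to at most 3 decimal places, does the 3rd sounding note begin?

note 3 onset = 3b = 1034.483ms

1. 0.0ms @ 0 + 517.241ms (3/2)
2. 517.241ms @ 3/2 + 517.241ms (3/2)
3. 1034.483ms @ 3 + 1034.483ms (3)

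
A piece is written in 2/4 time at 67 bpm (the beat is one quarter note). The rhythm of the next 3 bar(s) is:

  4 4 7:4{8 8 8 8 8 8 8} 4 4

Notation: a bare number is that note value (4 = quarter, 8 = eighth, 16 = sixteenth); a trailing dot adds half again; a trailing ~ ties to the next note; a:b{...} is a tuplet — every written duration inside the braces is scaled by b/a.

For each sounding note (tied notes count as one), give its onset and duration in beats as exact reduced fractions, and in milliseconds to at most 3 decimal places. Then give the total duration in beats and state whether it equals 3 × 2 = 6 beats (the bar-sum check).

1) 0.0ms=0b +895.522ms=1b
2) 895.522ms=1b +895.522ms=1b
3) 1791.045ms=2b +255.864ms=2/7b
4) 2046.908ms=16/7b +255.864ms=2/7b
5) 2302.772ms=18/7b +255.864ms=2/7b
6) 2558.635ms=20/7b +255.864ms=2/7b
7) 2814.499ms=22/7b +255.864ms=2/7b
8) 3070.362ms=24/7b +255.864ms=2/7b
9) 3326.226ms=26/7b +255.864ms=2/7b
10) 3582.09ms=4b +895.522ms=1b
11) 4477.612ms=5b +895.522ms=1b
Σ=6b of 6 (67bpm 2/4) — PASS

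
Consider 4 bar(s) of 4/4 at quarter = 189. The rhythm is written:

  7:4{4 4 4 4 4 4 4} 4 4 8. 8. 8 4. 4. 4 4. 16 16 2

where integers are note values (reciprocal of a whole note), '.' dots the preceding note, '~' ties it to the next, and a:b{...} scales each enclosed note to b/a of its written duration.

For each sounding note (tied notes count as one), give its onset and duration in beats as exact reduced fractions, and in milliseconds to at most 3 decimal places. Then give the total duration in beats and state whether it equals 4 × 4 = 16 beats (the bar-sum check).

1) 0.0ms=0b +181.406ms=4/7b
2) 181.406ms=4/7b +181.406ms=4/7b
3) 362.812ms=8/7b +181.406ms=4/7b
4) 544.218ms=12/7b +181.406ms=4/7b
5) 725.624ms=16/7b +181.406ms=4/7b
6) 907.029ms=20/7b +181.406ms=4/7b
7) 1088.435ms=24/7b +181.406ms=4/7b
8) 1269.841ms=4b +317.46ms=1b
9) 1587.302ms=5b +317.46ms=1b
10) 1904.762ms=6b +238.095ms=3/4b
11) 2142.857ms=27/4b +238.095ms=3/4b
12) 2380.952ms=15/2b +158.73ms=1/2b
13) 2539.683ms=8b +476.19ms=3/2b
14) 3015.873ms=19/2b +476.19ms=3/2b
15) 3492.063ms=11b +317.46ms=1b
16) 3809.524ms=12b +476.19ms=3/2b
17) 4285.714ms=27/2b +79.365ms=1/4b
18) 4365.079ms=55/4b +79.365ms=1/4b
19) 4444.444ms=14b +634.921ms=2b
Σ=16b of 16 (189bpm 4/4) — PASS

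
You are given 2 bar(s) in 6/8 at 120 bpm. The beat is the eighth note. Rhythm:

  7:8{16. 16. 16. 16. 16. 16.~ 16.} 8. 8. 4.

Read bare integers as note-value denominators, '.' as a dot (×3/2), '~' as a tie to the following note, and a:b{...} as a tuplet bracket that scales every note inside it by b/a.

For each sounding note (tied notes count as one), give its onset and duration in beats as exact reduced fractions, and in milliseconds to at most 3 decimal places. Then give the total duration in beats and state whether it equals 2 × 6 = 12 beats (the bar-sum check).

1) 0.0ms=0b +428.571ms=6/7b
2) 428.571ms=6/7b +428.571ms=6/7b
3) 857.143ms=12/7b +428.571ms=6/7b
4) 1285.714ms=18/7b +428.571ms=6/7b
5) 1714.286ms=24/7b +428.571ms=6/7b
6) 2142.857ms=30/7b +857.143ms=12/7b
7) 3000.0ms=6b +750.0ms=3/2b
8) 3750.0ms=15/2b +750.0ms=3/2b
9) 4500.0ms=9b +1500.0ms=3b
Σ=12b of 12 (120bpm 6/8) — PASS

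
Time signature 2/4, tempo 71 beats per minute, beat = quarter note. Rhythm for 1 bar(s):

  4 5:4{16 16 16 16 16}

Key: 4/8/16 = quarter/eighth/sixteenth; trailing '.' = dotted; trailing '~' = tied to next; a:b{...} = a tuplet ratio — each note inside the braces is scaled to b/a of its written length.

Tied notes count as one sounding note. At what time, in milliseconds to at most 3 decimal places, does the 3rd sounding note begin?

1. 0.0ms @ 0 + 845.07ms (1)
2. 845.07ms @ 1 + 169.014ms (1/5)
3. 1014.085ms @ 6/5 + 169.014ms (1/5)
4. 1183.099ms @ 7/5 + 169.014ms (1/5)
5. 1352.113ms @ 8/5 + 169.014ms (1/5)
6. 1521.127ms @ 9/5 + 169.014ms (1/5)

note 3 onset = 6/5b = 1014.085ms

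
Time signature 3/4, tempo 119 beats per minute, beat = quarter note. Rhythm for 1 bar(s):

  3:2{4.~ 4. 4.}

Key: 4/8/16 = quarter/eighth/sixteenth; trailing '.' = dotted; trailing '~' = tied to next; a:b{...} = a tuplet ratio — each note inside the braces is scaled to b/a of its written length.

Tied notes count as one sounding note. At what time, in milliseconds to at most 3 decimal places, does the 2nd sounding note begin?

note 2 onset = 2b = 1008.403ms

1. 0.0ms @ 0 + 1008.403ms (2)
2. 1008.403ms @ 2 + 504.202ms (1)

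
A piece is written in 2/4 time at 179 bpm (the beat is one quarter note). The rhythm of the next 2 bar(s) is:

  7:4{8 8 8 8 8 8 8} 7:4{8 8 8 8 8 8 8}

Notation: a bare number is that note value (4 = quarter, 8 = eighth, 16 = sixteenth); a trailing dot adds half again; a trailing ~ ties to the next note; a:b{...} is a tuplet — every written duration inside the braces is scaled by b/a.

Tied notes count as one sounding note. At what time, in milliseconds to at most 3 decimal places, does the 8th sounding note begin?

1. 0.0ms @ 0 + 95.77ms (2/7)
2. 95.77ms @ 2/7 + 95.77ms (2/7)
3. 191.54ms @ 4/7 + 95.77ms (2/7)
4. 287.31ms @ 6/7 + 95.77ms (2/7)
5. 383.081ms @ 8/7 + 95.77ms (2/7)
6. 478.851ms @ 10/7 + 95.77ms (2/7)
7. 574.621ms @ 12/7 + 95.77ms (2/7)
8. 670.391ms @ 2 + 95.77ms (2/7)
9. 766.161ms @ 16/7 + 95.77ms (2/7)
10. 861.931ms @ 18/7 + 95.77ms (2/7)
11. 957.702ms @ 20/7 + 95.77ms (2/7)
12. 1053.472ms @ 22/7 + 95.77ms (2/7)
13. 1149.242ms @ 24/7 + 95.77ms (2/7)
14. 1245.012ms @ 26/7 + 95.77ms (2/7)

note 8 onset = 2b = 670.391ms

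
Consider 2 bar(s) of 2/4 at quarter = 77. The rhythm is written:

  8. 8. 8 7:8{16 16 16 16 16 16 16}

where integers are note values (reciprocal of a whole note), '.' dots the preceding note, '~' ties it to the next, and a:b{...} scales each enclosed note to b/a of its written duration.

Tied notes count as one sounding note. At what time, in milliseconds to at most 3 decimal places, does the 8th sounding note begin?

1. 0.0ms @ 0 + 584.416ms (3/4)
2. 584.416ms @ 3/4 + 584.416ms (3/4)
3. 1168.831ms @ 3/2 + 389.61ms (1/2)
4. 1558.442ms @ 2 + 222.635ms (2/7)
5. 1781.076ms @ 16/7 + 222.635ms (2/7)
6. 2003.711ms @ 18/7 + 222.635ms (2/7)
7. 2226.345ms @ 20/7 + 222.635ms (2/7)
8. 2448.98ms @ 22/7 + 222.635ms (2/7)
9. 2671.614ms @ 24/7 + 222.635ms (2/7)
10. 2894.249ms @ 26/7 + 222.635ms (2/7)

note 8 onset = 22/7b = 2448.98ms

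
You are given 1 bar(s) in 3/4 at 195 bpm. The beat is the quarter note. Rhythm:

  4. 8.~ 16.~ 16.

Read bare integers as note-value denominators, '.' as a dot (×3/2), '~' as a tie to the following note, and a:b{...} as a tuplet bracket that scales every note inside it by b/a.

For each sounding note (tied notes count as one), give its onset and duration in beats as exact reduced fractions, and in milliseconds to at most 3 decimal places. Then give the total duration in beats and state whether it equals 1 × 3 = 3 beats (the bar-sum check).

1) 0.0ms=0b +461.538ms=3/2b
2) 461.538ms=3/2b +461.538ms=3/2b
Σ=3b of 3 (195bpm 3/4) — PASS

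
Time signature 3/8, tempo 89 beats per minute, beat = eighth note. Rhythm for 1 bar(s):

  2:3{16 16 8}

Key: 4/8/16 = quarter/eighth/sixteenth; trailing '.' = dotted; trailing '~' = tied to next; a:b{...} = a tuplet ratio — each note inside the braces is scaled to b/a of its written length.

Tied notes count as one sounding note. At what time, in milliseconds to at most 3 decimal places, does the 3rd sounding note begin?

note 3 onset = 3/2b = 1011.236ms

1. 0.0ms @ 0 + 505.618ms (3/4)
2. 505.618ms @ 3/4 + 505.618ms (3/4)
3. 1011.236ms @ 3/2 + 1011.236ms (3/2)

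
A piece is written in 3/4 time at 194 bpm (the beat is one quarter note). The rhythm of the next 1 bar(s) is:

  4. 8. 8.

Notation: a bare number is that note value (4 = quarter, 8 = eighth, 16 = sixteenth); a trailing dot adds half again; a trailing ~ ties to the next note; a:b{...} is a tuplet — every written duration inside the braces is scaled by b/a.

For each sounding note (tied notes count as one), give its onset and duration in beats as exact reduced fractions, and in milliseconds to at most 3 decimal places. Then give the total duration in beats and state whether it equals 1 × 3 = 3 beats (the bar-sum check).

1) 0.0ms=0b +463.918ms=3/2b
2) 463.918ms=3/2b +231.959ms=3/4b
3) 695.876ms=9/4b +231.959ms=3/4b
Σ=3b of 3 (194bpm 3/4) — PASS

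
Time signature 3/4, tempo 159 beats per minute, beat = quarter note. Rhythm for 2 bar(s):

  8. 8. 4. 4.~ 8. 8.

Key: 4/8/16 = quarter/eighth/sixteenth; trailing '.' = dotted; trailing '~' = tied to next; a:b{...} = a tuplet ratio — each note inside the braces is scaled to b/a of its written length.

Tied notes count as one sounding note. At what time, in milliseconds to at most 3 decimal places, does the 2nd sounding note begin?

note 2 onset = 3/4b = 283.019ms

1. 0.0ms @ 0 + 283.019ms (3/4)
2. 283.019ms @ 3/4 + 283.019ms (3/4)
3. 566.038ms @ 3/2 + 566.038ms (3/2)
4. 1132.075ms @ 3 + 849.057ms (9/4)
5. 1981.132ms @ 21/4 + 283.019ms (3/4)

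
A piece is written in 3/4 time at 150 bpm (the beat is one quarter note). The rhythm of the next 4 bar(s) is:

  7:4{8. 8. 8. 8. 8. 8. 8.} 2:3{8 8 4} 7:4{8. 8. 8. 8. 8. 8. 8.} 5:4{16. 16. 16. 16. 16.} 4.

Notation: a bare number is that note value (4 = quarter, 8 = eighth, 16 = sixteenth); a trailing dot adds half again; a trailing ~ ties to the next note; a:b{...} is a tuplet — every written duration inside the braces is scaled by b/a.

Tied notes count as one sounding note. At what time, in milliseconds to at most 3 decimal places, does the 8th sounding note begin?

1. 0.0ms @ 0 + 171.429ms (3/7)
2. 171.429ms @ 3/7 + 171.429ms (3/7)
3. 342.857ms @ 6/7 + 171.429ms (3/7)
4. 514.286ms @ 9/7 + 171.429ms (3/7)
5. 685.714ms @ 12/7 + 171.429ms (3/7)
6. 857.143ms @ 15/7 + 171.429ms (3/7)
7. 1028.571ms @ 18/7 + 171.429ms (3/7)
8. 1200.0ms @ 3 + 300.0ms (3/4)
9. 1500.0ms @ 15/4 + 300.0ms (3/4)
10. 1800.0ms @ 9/2 + 600.0ms (3/2)
11. 2400.0ms @ 6 + 171.429ms (3/7)
12. 2571.429ms @ 45/7 + 171.429ms (3/7)
13. 2742.857ms @ 48/7 + 171.429ms (3/7)
14. 2914.286ms @ 51/7 + 171.429ms (3/7)
15. 3085.714ms @ 54/7 + 171.429ms (3/7)
16. 3257.143ms @ 57/7 + 171.429ms (3/7)
17. 3428.571ms @ 60/7 + 171.429ms (3/7)
18. 3600.0ms @ 9 + 120.0ms (3/10)
19. 3720.0ms @ 93/10 + 120.0ms (3/10)
20. 3840.0ms @ 48/5 + 120.0ms (3/10)
21. 3960.0ms @ 99/10 + 120.0ms (3/10)
22. 4080.0ms @ 51/5 + 120.0ms (3/10)
23. 4200.0ms @ 21/2 + 600.0ms (3/2)

note 8 onset = 3b = 1200.0ms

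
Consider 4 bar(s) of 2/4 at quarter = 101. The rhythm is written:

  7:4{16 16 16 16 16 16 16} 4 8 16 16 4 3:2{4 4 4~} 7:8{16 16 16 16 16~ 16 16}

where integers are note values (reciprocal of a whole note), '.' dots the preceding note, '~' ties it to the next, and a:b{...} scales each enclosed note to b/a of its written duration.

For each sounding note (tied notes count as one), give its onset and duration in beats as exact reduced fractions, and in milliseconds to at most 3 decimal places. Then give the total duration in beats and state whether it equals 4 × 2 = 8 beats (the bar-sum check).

1) 0.0ms=0b +84.866ms=1/7b
2) 84.866ms=1/7b +84.866ms=1/7b
3) 169.731ms=2/7b +84.866ms=1/7b
4) 254.597ms=3/7b +84.866ms=1/7b
5) 339.463ms=4/7b +84.866ms=1/7b
6) 424.328ms=5/7b +84.866ms=1/7b
7) 509.194ms=6/7b +84.866ms=1/7b
8) 594.059ms=1b +594.059ms=1b
9) 1188.119ms=2b +297.03ms=1/2b
10) 1485.149ms=5/2b +148.515ms=1/4b
11) 1633.663ms=11/4b +148.515ms=1/4b
12) 1782.178ms=3b +594.059ms=1b
13) 2376.238ms=4b +396.04ms=2/3b
14) 2772.277ms=14/3b +396.04ms=2/3b
15) 3168.317ms=16/3b +565.771ms=20/21b
16) 3734.088ms=44/7b +169.731ms=2/7b
17) 3903.819ms=46/7b +169.731ms=2/7b
18) 4073.55ms=48/7b +169.731ms=2/7b
19) 4243.281ms=50/7b +339.463ms=4/7b
20) 4582.744ms=54/7b +169.731ms=2/7b
Σ=8b of 8 (101bpm 2/4) — PASS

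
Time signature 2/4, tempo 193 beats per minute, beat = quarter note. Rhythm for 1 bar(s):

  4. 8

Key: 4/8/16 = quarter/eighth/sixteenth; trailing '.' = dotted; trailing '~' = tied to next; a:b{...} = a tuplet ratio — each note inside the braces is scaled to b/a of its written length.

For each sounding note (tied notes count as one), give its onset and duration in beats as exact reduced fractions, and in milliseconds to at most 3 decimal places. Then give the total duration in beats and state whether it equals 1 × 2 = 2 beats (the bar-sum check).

1) 0.0ms=0b +466.321ms=3/2b
2) 466.321ms=3/2b +155.44ms=1/2b
Σ=2b of 2 (193bpm 2/4) — PASS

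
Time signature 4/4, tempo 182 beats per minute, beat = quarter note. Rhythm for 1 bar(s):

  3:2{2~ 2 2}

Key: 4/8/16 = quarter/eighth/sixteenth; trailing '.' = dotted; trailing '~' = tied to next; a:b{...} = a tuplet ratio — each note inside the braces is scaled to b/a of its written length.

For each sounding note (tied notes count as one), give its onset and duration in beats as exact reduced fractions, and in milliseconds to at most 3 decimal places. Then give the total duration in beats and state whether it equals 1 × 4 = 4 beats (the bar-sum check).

1) 0.0ms=0b +879.121ms=8/3b
2) 879.121ms=8/3b +439.56ms=4/3b
Σ=4b of 4 (182bpm 4/4) — PASS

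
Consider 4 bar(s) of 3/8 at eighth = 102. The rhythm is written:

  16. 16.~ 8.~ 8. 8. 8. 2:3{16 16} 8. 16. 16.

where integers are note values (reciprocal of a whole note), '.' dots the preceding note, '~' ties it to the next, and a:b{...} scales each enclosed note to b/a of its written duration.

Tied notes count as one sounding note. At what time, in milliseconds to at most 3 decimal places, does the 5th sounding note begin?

note 5 onset = 15/2b = 4411.765ms

1. 0.0ms @ 0 + 441.176ms (3/4)
2. 441.176ms @ 3/4 + 2205.882ms (15/4)
3. 2647.059ms @ 9/2 + 882.353ms (3/2)
4. 3529.412ms @ 6 + 882.353ms (3/2)
5. 4411.765ms @ 15/2 + 441.176ms (3/4)
6. 4852.941ms @ 33/4 + 441.176ms (3/4)
7. 5294.118ms @ 9 + 882.353ms (3/2)
8. 6176.471ms @ 21/2 + 441.176ms (3/4)
9. 6617.647ms @ 45/4 + 441.176ms (3/4)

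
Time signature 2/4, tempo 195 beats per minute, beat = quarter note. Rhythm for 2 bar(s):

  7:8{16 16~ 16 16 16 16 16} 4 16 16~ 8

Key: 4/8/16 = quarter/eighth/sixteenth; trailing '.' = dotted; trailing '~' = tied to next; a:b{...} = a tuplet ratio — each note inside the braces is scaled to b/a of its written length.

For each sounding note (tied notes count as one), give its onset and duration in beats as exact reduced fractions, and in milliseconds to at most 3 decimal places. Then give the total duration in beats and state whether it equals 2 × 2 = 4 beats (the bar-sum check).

1) 0.0ms=0b +87.912ms=2/7b
2) 87.912ms=2/7b +175.824ms=4/7b
3) 263.736ms=6/7b +87.912ms=2/7b
4) 351.648ms=8/7b +87.912ms=2/7b
5) 439.56ms=10/7b +87.912ms=2/7b
6) 527.473ms=12/7b +87.912ms=2/7b
7) 615.385ms=2b +307.692ms=1b
8) 923.077ms=3b +76.923ms=1/4b
9) 1000.0ms=13/4b +230.769ms=3/4b
Σ=4b of 4 (195bpm 2/4) — PASS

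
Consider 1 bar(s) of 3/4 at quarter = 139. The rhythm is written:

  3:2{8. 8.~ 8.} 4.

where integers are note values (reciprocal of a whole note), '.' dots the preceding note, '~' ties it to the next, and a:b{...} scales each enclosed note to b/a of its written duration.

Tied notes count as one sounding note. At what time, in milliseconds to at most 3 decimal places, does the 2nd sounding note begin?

note 2 onset = 1/2b = 215.827ms

1. 0.0ms @ 0 + 215.827ms (1/2)
2. 215.827ms @ 1/2 + 431.655ms (1)
3. 647.482ms @ 3/2 + 647.482ms (3/2)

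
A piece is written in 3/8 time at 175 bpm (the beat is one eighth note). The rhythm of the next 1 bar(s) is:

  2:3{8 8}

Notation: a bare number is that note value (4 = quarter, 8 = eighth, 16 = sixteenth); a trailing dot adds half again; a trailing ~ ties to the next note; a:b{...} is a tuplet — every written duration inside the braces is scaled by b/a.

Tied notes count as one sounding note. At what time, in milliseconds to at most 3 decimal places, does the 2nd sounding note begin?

1. 0.0ms @ 0 + 514.286ms (3/2)
2. 514.286ms @ 3/2 + 514.286ms (3/2)

note 2 onset = 3/2b = 514.286ms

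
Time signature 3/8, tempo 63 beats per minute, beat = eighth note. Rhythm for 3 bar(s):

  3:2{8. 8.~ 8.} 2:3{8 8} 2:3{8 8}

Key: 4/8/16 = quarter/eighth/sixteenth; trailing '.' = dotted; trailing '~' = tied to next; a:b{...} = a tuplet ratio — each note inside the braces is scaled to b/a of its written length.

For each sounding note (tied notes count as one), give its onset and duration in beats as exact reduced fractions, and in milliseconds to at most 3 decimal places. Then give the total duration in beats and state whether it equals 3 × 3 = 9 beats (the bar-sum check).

1) 0.0ms=0b +952.381ms=1b
2) 952.381ms=1b +1904.762ms=2b
3) 2857.143ms=3b +1428.571ms=3/2b
4) 4285.714ms=9/2b +1428.571ms=3/2b
5) 5714.286ms=6b +1428.571ms=3/2b
6) 7142.857ms=15/2b +1428.571ms=3/2b
Σ=9b of 9 (63bpm 3/8) — PASS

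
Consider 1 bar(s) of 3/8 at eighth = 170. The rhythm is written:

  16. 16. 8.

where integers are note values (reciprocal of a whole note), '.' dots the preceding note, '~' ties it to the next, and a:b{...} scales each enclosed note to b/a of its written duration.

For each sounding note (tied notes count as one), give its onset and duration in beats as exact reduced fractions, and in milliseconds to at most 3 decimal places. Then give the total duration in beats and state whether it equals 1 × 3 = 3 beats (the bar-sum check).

1) 0.0ms=0b +264.706ms=3/4b
2) 264.706ms=3/4b +264.706ms=3/4b
3) 529.412ms=3/2b +529.412ms=3/2b
Σ=3b of 3 (170bpm 3/8) — PASS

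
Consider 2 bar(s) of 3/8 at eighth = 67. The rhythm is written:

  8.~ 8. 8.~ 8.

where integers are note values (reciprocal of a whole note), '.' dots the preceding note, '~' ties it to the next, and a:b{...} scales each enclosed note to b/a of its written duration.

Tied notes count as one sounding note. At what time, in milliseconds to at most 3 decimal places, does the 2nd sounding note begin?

1. 0.0ms @ 0 + 2686.567ms (3)
2. 2686.567ms @ 3 + 2686.567ms (3)

note 2 onset = 3b = 2686.567ms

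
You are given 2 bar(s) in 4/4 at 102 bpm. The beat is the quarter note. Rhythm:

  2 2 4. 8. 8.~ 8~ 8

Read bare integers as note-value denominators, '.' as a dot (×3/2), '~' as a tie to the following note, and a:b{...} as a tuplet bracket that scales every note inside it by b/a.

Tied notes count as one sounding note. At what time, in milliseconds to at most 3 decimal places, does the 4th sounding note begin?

1. 0.0ms @ 0 + 1176.471ms (2)
2. 1176.471ms @ 2 + 1176.471ms (2)
3. 2352.941ms @ 4 + 882.353ms (3/2)
4. 3235.294ms @ 11/2 + 441.176ms (3/4)
5. 3676.471ms @ 25/4 + 1029.412ms (7/4)

note 4 onset = 11/2b = 3235.294ms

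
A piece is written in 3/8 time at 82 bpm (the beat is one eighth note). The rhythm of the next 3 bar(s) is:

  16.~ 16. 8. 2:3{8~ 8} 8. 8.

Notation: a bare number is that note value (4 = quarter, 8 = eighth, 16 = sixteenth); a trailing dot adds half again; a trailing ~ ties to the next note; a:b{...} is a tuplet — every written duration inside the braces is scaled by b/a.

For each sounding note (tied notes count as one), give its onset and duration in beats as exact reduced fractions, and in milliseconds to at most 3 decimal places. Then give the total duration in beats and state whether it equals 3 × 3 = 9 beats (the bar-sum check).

1) 0.0ms=0b +1097.561ms=3/2b
2) 1097.561ms=3/2b +1097.561ms=3/2b
3) 2195.122ms=3b +2195.122ms=3b
4) 4390.244ms=6b +1097.561ms=3/2b
5) 5487.805ms=15/2b +1097.561ms=3/2b
Σ=9b of 9 (82bpm 3/8) — PASS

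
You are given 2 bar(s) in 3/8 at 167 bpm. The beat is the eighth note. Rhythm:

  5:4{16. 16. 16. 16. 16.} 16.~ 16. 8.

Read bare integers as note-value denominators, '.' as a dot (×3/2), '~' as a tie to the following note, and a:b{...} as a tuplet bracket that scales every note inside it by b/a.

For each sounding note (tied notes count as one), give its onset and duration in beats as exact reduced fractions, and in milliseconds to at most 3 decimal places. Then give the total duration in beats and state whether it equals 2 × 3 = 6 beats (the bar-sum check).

1) 0.0ms=0b +215.569ms=3/5b
2) 215.569ms=3/5b +215.569ms=3/5b
3) 431.138ms=6/5b +215.569ms=3/5b
4) 646.707ms=9/5b +215.569ms=3/5b
5) 862.275ms=12/5b +215.569ms=3/5b
6) 1077.844ms=3b +538.922ms=3/2b
7) 1616.766ms=9/2b +538.922ms=3/2b
Σ=6b of 6 (167bpm 3/8) — PASS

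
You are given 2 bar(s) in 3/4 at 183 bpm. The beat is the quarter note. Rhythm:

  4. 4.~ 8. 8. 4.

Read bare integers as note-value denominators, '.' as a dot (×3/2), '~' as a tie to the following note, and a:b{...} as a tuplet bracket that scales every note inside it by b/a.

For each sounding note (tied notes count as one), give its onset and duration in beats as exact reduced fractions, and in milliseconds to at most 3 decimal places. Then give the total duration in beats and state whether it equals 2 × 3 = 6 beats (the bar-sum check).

1) 0.0ms=0b +491.803ms=3/2b
2) 491.803ms=3/2b +737.705ms=9/4b
3) 1229.508ms=15/4b +245.902ms=3/4b
4) 1475.41ms=9/2b +491.803ms=3/2b
Σ=6b of 6 (183bpm 3/4) — PASS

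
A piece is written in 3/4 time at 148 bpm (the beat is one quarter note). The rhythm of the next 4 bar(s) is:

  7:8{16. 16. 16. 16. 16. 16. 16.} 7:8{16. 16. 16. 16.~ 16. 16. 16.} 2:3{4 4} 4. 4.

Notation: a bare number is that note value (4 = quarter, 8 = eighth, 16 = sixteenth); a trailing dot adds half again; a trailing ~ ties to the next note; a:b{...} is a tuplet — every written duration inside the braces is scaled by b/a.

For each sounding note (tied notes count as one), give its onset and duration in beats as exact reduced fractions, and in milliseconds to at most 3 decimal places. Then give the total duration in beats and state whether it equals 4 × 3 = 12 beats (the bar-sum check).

1) 0.0ms=0b +173.745ms=3/7b
2) 173.745ms=3/7b +173.745ms=3/7b
3) 347.49ms=6/7b +173.745ms=3/7b
4) 521.236ms=9/7b +173.745ms=3/7b
5) 694.981ms=12/7b +173.745ms=3/7b
6) 868.726ms=15/7b +173.745ms=3/7b
7) 1042.471ms=18/7b +173.745ms=3/7b
8) 1216.216ms=3b +173.745ms=3/7b
9) 1389.961ms=24/7b +173.745ms=3/7b
10) 1563.707ms=27/7b +173.745ms=3/7b
11) 1737.452ms=30/7b +347.49ms=6/7b
12) 2084.942ms=36/7b +173.745ms=3/7b
13) 2258.687ms=39/7b +173.745ms=3/7b
14) 2432.432ms=6b +608.108ms=3/2b
15) 3040.541ms=15/2b +608.108ms=3/2b
16) 3648.649ms=9b +608.108ms=3/2b
17) 4256.757ms=21/2b +608.108ms=3/2b
Σ=12b of 12 (148bpm 3/4) — PASS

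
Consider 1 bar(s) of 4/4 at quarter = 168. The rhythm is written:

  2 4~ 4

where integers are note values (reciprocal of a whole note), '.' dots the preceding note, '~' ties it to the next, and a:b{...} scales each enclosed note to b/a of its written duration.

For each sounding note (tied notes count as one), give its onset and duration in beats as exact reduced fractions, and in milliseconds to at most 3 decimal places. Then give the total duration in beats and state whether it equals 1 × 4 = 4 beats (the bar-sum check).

1) 0.0ms=0b +714.286ms=2b
2) 714.286ms=2b +714.286ms=2b
Σ=4b of 4 (168bpm 4/4) — PASS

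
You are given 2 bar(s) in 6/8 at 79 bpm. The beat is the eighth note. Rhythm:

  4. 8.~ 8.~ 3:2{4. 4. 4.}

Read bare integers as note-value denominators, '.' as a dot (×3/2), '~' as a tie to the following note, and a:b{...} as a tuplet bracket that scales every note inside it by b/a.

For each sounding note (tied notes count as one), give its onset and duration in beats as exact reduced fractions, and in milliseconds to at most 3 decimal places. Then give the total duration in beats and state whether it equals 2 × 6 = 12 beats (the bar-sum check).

1) 0.0ms=0b +2278.481ms=3b
2) 2278.481ms=3b +3797.468ms=5b
3) 6075.949ms=8b +1518.987ms=2b
4) 7594.937ms=10b +1518.987ms=2b
Σ=12b of 12 (79bpm 6/8) — PASS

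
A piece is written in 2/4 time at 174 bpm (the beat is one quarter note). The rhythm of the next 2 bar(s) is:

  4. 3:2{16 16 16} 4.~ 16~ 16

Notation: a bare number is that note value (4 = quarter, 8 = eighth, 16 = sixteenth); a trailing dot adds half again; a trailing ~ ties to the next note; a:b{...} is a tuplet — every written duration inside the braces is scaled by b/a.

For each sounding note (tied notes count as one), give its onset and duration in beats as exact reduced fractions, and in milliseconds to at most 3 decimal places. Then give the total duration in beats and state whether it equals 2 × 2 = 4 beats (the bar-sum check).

1) 0.0ms=0b +517.241ms=3/2b
2) 517.241ms=3/2b +57.471ms=1/6b
3) 574.713ms=5/3b +57.471ms=1/6b
4) 632.184ms=11/6b +57.471ms=1/6b
5) 689.655ms=2b +689.655ms=2b
Σ=4b of 4 (174bpm 2/4) — PASS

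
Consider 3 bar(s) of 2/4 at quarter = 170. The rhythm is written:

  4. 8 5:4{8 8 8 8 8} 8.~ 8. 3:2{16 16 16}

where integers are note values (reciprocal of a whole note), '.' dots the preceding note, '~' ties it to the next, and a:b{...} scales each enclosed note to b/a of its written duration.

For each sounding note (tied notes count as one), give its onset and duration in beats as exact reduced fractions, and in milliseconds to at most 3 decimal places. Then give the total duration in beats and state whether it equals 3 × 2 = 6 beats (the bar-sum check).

1) 0.0ms=0b +529.412ms=3/2b
2) 529.412ms=3/2b +176.471ms=1/2b
3) 705.882ms=2b +141.176ms=2/5b
4) 847.059ms=12/5b +141.176ms=2/5b
5) 988.235ms=14/5b +141.176ms=2/5b
6) 1129.412ms=16/5b +141.176ms=2/5b
7) 1270.588ms=18/5b +141.176ms=2/5b
8) 1411.765ms=4b +529.412ms=3/2b
9) 1941.176ms=11/2b +58.824ms=1/6b
10) 2000.0ms=17/3b +58.824ms=1/6b
11) 2058.824ms=35/6b +58.824ms=1/6b
Σ=6b of 6 (170bpm 2/4) — PASS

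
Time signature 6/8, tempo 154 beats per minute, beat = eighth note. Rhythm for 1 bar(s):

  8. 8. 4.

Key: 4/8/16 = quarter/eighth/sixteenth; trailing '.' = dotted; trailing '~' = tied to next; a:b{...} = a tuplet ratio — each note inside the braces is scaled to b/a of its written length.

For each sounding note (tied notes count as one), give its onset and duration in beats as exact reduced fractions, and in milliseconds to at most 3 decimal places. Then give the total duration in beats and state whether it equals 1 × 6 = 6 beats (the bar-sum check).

1) 0.0ms=0b +584.416ms=3/2b
2) 584.416ms=3/2b +584.416ms=3/2b
3) 1168.831ms=3b +1168.831ms=3b
Σ=6b of 6 (154bpm 6/8) — PASS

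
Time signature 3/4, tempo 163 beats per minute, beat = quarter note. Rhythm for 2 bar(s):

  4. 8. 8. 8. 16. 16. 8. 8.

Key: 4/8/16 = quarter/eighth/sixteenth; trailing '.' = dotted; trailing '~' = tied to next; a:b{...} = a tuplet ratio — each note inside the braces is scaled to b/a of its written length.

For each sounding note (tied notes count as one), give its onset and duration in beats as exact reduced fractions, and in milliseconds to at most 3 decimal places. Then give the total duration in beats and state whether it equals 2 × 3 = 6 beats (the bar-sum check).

1) 0.0ms=0b +552.147ms=3/2b
2) 552.147ms=3/2b +276.074ms=3/4b
3) 828.221ms=9/4b +276.074ms=3/4b
4) 1104.294ms=3b +276.074ms=3/4b
5) 1380.368ms=15/4b +138.037ms=3/8b
6) 1518.405ms=33/8b +138.037ms=3/8b
7) 1656.442ms=9/2b +276.074ms=3/4b
8) 1932.515ms=21/4b +276.074ms=3/4b
Σ=6b of 6 (163bpm 3/4) — PASS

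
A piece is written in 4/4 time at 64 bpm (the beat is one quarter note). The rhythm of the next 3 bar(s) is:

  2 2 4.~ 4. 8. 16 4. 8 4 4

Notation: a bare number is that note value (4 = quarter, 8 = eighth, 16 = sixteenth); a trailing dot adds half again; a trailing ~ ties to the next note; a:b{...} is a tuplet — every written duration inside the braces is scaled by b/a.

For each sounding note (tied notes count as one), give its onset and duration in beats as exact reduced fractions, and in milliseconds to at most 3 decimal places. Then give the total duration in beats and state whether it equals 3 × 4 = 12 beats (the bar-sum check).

1) 0.0ms=0b +1875.0ms=2b
2) 1875.0ms=2b +1875.0ms=2b
3) 3750.0ms=4b +2812.5ms=3b
4) 6562.5ms=7b +703.125ms=3/4b
5) 7265.625ms=31/4b +234.375ms=1/4b
6) 7500.0ms=8b +1406.25ms=3/2b
7) 8906.25ms=19/2b +468.75ms=1/2b
8) 9375.0ms=10b +937.5ms=1b
9) 10312.5ms=11b +937.5ms=1b
Σ=12b of 12 (64bpm 4/4) — PASS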